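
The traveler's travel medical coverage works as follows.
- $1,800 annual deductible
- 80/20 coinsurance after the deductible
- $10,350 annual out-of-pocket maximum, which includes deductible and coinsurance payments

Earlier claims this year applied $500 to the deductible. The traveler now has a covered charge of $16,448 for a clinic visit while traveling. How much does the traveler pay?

Remaining deductible: $1,800 − $500 = $1,300.
After the $1,300 deductible portion, $16,448 − $1,300 = $15,148 is subject to coinsurance.
Coinsurance: $15,148 × 20% = $3,029.60.
That puts the traveler's cost at $1,300 + $3,029.60 = $4,329.60 before any cap.
Cumulative spending $500 + $4,329.60 = $4,829.60 stays under the $10,350 maximum.

$4,329.60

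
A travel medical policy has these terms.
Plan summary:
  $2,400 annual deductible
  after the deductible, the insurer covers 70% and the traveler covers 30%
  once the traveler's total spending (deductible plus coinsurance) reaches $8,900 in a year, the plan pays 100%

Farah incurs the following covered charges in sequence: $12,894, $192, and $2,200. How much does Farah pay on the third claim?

$660

Claim 1 — $12,894: $2,400 finishes the deductible; $10,494 goes to coinsurance; traveler's 30% is $3,148.20. Traveler pays $5,548.20; OOP now $5,548.20.
Claim 2 — $192: 30% coinsurance on $192 = $57.60. Cost to traveler: $57.60. OOP to date $5,605.80.
Claim 3 — $2,200: 30% coinsurance on $2,200 = $660. Traveler pays $660; OOP now $6,265.80.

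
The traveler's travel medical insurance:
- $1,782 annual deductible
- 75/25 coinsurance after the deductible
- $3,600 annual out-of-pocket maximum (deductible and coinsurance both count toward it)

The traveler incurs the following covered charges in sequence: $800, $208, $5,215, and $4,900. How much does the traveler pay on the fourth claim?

Bill 1, $800: fully absorbed by the deductible. Cost to traveler: $800. OOP to date $800.
Bill 2, $208: entire amount goes to the deductible. Traveler owes $208 (running OOP $1,008).
Bill 3, $5,215: $774 finishes the deductible; $4,441 goes to coinsurance; 25% of $4,441 = $1,110.25. Traveler pays $1,884.25; OOP now $2,892.25.
Bill 4, $4,900: deductible already satisfied, so traveler's share is 25% × $4,900 = $1,225. That would push OOP to $4,117.25, over the $3,600 cap, so traveler pays $3,600 − $2,892.25 = $707.75.

$707.75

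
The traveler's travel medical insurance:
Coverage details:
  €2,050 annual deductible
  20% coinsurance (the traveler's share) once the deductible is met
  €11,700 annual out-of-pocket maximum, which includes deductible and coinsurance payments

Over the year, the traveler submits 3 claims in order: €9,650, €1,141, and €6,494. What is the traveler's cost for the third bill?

#1 (€9,650): €2,050 finishes the deductible; €7,600 goes to coinsurance; coinsurance €7,600 × 20% = €1,520. Cost to traveler: €3,570. OOP to date €3,570.
#2 (€1,141): deductible met; 20% of €1,141 = €228.20. Cost to traveler: €228.20. OOP to date €3,798.20.
#3 (€6,494): 20% coinsurance on €6,494 = €1,298.80. Cost to traveler: €1,298.80. OOP to date €5,097.

€1,298.80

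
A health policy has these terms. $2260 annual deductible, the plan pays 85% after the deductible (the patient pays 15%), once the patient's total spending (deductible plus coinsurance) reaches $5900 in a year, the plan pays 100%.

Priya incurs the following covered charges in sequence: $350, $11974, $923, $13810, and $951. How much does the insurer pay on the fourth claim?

Bill 1, $350: all of it applies to the deductible. Patient owes $350 (running OOP $350). Plan pays $350 − $350 = $0.
Bill 2, $11974: $1910 finishes the deductible; $10064 goes to coinsurance; coinsurance $10064 × 15% = $1509.60. Patient owes $3419.60 (running OOP $3769.60). Plan pays $11974 − $3419.60 = $8554.40.
Bill 3, $923: deductible already satisfied, so patient's share is 15% × $923 = $138.45. Patient pays $138.45; OOP now $3908.05. Insurer: $923 − $138.45 = $784.55.
Bill 4, $13810: deductible met; 15% of $13810 = $2071.50. That would push OOP to $5979.55, over the $5900 cap, so patient pays $5900 − $3908.05 = $1991.95. Insurer: $13810 − $1991.95 = $11818.05.

$11818.05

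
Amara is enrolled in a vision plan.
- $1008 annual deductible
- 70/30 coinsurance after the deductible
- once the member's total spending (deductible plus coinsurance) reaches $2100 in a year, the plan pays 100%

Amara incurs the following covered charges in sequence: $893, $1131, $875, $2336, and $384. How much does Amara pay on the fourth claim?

$524.70

Claim 1 — $893: entire amount goes to the deductible. Cost to member: $893. OOP to date $893.
Claim 2 — $1131: $115 finishes the deductible; $1016 goes to coinsurance; coinsurance $1016 × 30% = $304.80. Member pays $419.80; OOP now $1312.80.
Claim 3 — $875: 30% coinsurance on $875 = $262.50. Cost to member: $262.50. OOP to date $1575.30.
Claim 4 — $2336: deductible met; 30% of $2336 = $700.80. That would push OOP to $2276.10, over the $2100 cap, so member pays $2100 − $1575.30 = $524.70.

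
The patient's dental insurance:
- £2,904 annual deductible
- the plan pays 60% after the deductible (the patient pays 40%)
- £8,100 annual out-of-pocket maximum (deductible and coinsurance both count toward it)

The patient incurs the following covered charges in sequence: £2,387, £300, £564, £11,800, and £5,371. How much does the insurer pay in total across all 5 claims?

£12,322

#1 (£2,387): fully absorbed by the deductible. Patient pays £2,387; OOP now £2,387. Plan pays £2,387 − £2,387 = £0.
#2 (£300): all of it applies to the deductible. Patient pays £300; OOP now £2,687. Plan pays £300 − £300 = £0.
#3 (£564): £217 finishes the deductible; £347 goes to coinsurance; patient's 40% is £138.80. Patient pays £355.80; OOP now £3,042.80. Plan pays £564 − £355.80 = £208.20.
#4 (£11,800): deductible already satisfied, so patient's share is 40% × £11,800 = £4,720. Patient pays £4,720; OOP now £7,762.80. Plan pays £11,800 − £4,720 = £7,080.
#5 (£5,371): deductible already satisfied, so patient's share is 40% × £5,371 = £2,148.40. That would push OOP to £9,911.20, over the £8,100 cap, so patient pays £8,100 − £7,762.80 = £337.20. Insurer: £5,371 − £337.20 = £5,033.80.
Insurer total = bills − patient's total = £20,422 − £8,100 = £12,322.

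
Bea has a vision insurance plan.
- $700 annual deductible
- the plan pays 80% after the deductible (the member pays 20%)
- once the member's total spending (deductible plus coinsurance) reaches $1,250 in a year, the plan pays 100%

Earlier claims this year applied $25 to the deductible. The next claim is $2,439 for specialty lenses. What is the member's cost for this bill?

$1,027.80

Remaining deductible: $700 − $25 = $675.
That leaves $2,439 − $675 = $1,764 for coinsurance.
Coinsurance: $1,764 × 20% = $352.80.
So the member owes $675 + $352.80 = $1,027.80 before any cap.
Cumulative spending $25 + $1,027.80 = $1,052.80 stays under the $1,250 maximum.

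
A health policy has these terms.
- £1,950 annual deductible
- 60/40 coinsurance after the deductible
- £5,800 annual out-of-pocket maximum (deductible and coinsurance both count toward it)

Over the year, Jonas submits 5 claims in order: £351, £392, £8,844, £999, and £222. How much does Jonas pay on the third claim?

£4,261.80

Bill 1, £351: fully absorbed by the deductible. Patient pays £351; OOP now £351.
Bill 2, £392: all of it applies to the deductible. Cost to patient: £392. OOP to date £743.
Bill 3, £8,844: deductible takes £1,207, £7,637 remains; coinsurance £7,637 × 40% = £3,054.80. Patient owes £4,261.80 (running OOP £5,004.80).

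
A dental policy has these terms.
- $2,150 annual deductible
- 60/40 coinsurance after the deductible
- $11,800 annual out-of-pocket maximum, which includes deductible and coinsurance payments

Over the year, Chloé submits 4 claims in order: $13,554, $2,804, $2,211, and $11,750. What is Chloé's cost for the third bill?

$884.40

Claim 1 — $13,554: $2,150 to deductible, leaving $11,404; 40% of $11,404 = $4,561.60. Cost to patient: $6,711.60. OOP to date $6,711.60.
Claim 2 — $2,804: deductible already satisfied, so patient's share is 40% × $2,804 = $1,121.60. Patient owes $1,121.60 (running OOP $7,833.20).
Claim 3 — $2,211: 40% coinsurance on $2,211 = $884.40. Patient pays $884.40; OOP now $8,717.60.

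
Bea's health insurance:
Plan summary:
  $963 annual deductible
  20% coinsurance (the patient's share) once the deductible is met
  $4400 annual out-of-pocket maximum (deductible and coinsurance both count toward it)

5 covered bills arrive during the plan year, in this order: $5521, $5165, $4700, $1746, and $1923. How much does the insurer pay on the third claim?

$3760

Claim 1 — $5521: $963 to deductible, leaving $4558; 20% of $4558 = $911.60. Patient pays $1874.60; OOP now $1874.60. Insurer: $5521 − $1874.60 = $3646.40.
Claim 2 — $5165: 20% coinsurance on $5165 = $1033. Patient owes $1033 (running OOP $2907.60). Plan pays $5165 − $1033 = $4132.
Claim 3 — $4700: deductible met; 20% of $4700 = $940. Patient pays $940; OOP now $3847.60. Insurer: $4700 − $940 = $3760.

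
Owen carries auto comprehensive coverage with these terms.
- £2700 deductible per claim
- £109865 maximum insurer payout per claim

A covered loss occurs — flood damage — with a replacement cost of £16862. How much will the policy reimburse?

Less the £2700 deductible: £16862 − £2700 = £14162.
£14162 ≤ £109865, so the limit doesn't bind; insurer pays £14162.

£14162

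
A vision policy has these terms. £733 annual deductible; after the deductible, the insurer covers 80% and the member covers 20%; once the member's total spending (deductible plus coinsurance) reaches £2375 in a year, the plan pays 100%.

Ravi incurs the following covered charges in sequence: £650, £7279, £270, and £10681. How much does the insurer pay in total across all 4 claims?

£16505

Claim 1 (£650): all of it applies to the deductible. Member pays £650; OOP now £650. Plan pays £650 − £650 = £0.
Claim 2 (£7279): deductible takes £83, £7196 remains; 20% of £7196 = £1439.20. Member owes £1522.20 (running OOP £2172.20). Insurer: £7279 − £1522.20 = £5756.80.
Claim 3 (£270): 20% coinsurance on £270 = £54. Cost to member: £54. OOP to date £2226.20. Insurer: £270 − £54 = £216.
Claim 4 (£10681): deductible met; 20% of £10681 = £2136.20. Adding that to £2226.20 gives £4362.40, past the £2375 cap; member pays only £2375 − £2226.20 = £148.80. Plan pays £10681 − £148.80 = £10532.20.
Insurer total = bills − member's total = £18880 − £2375 = £16505.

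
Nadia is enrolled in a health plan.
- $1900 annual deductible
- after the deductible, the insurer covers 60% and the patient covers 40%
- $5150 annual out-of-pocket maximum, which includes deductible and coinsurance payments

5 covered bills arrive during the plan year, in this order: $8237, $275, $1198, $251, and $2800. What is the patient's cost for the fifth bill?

$25.60

Claim 1 ($8237): deductible takes $1900, $6337 remains; 40% of $6337 = $2534.80. Cost to patient: $4434.80. OOP to date $4434.80.
Claim 2 ($275): 40% coinsurance on $275 = $110. Cost to patient: $110. OOP to date $4544.80.
Claim 3 ($1198): 40% coinsurance on $1198 = $479.20. Cost to patient: $479.20. OOP to date $5024.
Claim 4 ($251): deductible met; 40% of $251 = $100.40. Cost to patient: $100.40. OOP to date $5124.40.
Claim 5 ($2800): deductible already satisfied, so patient's share is 40% × $2800 = $1120. That would push OOP to $6244.40, over the $5150 cap, so patient pays $5150 − $5124.40 = $25.60.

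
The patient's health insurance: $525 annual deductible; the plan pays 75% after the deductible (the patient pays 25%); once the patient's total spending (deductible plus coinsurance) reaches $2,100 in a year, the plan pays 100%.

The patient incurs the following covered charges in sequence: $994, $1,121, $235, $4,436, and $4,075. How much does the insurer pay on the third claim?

$176.25

Claim 1 ($994): $525 to deductible, leaving $469; patient's 25% is $117.25. Patient pays $642.25; OOP now $642.25. Insurer: $994 − $642.25 = $351.75.
Claim 2 ($1,121): 25% coinsurance on $1,121 = $280.25. Patient pays $280.25; OOP now $922.50. Insurer: $1,121 − $280.25 = $840.75.
Claim 3 ($235): deductible met; 25% of $235 = $58.75. Patient owes $58.75 (running OOP $981.25). Insurer: $235 − $58.75 = $176.25.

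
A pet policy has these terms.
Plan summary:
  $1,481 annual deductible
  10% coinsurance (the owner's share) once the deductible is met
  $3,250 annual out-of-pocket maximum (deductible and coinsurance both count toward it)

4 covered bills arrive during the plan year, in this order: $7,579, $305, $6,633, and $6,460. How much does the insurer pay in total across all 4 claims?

Bill 1, $7,579: deductible takes $1,481, $6,098 remains; 10% of $6,098 = $609.80. Owner owes $2,090.80 (running OOP $2,090.80). Plan pays $7,579 − $2,090.80 = $5,488.20.
Bill 2, $305: deductible met; 10% of $305 = $30.50. Owner pays $30.50; OOP now $2,121.30. Plan pays $305 − $30.50 = $274.50.
Bill 3, $6,633: deductible met; 10% of $6,633 = $663.30. Cost to owner: $663.30. OOP to date $2,784.60. Insurer: $6,633 − $663.30 = $5,969.70.
Bill 4, $6,460: deductible already satisfied, so owner's share is 10% × $6,460 = $646. Adding that to $2,784.60 gives $3,430.60, past the $3,250 cap; owner pays only $3,250 − $2,784.60 = $465.40. Plan pays $6,460 − $465.40 = $5,994.60.
Insurer total = bills − owner's total = $20,977 − $3,250 = $17,727.

$17,727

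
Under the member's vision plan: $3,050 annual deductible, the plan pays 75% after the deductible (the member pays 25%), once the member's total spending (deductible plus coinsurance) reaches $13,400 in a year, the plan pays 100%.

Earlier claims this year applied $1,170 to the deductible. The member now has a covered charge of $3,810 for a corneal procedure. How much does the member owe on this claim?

$2,362.50

Remaining deductible: $3,050 − $1,170 = $1,880.
The remaining $1,930 (= $3,810 − $1,880) moves to coinsurance.
Coinsurance: $1,930 × 25% = $482.50.
So the member owes $1,880 + $482.50 = $2,362.50 before any cap.
Cumulative spending $1,170 + $2,362.50 = $3,532.50 stays under the $13,400 maximum.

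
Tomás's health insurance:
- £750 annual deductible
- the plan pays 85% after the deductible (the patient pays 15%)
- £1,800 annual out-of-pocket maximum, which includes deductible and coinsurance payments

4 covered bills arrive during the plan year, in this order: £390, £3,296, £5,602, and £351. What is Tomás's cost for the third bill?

Bill 1, £390: entire amount goes to the deductible. Patient owes £390 (running OOP £390).
Bill 2, £3,296: deductible takes £360, £2,936 remains; patient's 15% is £440.40. Patient pays £800.40; OOP now £1,190.40.
Bill 3, £5,602: deductible met; 15% of £5,602 = £840.30. OOP would hit £2,030.70 > £1,800, so the cap limits the patient to £1,800 − £1,190.40 = £609.60.

£609.60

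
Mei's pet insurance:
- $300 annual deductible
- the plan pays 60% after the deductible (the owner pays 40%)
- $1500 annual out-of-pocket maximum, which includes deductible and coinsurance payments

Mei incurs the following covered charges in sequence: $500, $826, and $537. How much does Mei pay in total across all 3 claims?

$925.20

#1 ($500): deductible takes $300, $200 remains; owner's 40% is $80. Owner pays $380; OOP now $380.
#2 ($826): deductible met; 40% of $826 = $330.40. Owner pays $330.40; OOP now $710.40.
#3 ($537): deductible met; 40% of $537 = $214.80. Owner owes $214.80 (running OOP $925.20).
Total paid by the owner: $380 + $330.40 + $214.80 = $925.20.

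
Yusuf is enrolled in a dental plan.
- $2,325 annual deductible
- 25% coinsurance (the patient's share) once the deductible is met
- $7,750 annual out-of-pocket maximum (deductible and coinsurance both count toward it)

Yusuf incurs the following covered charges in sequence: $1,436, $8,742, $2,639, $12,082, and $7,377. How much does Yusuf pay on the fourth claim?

$2,802

Bill 1, $1,436: all of it applies to the deductible. Patient owes $1,436 (running OOP $1,436).
Bill 2, $8,742: $889 to deductible, leaving $7,853; coinsurance $7,853 × 25% = $1,963.25. Cost to patient: $2,852.25. OOP to date $4,288.25.
Bill 3, $2,639: deductible met; 25% of $2,639 = $659.75. Cost to patient: $659.75. OOP to date $4,948.
Bill 4, $12,082: deductible met; 25% of $12,082 = $3,020.50. OOP would hit $7,968.50 > $7,750, so the cap limits the patient to $7,750 − $4,948 = $2,802.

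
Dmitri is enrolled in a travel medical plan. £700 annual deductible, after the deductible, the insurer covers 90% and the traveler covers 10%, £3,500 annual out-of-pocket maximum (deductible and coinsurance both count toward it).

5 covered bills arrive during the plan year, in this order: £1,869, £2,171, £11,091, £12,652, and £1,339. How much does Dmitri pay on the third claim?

£1,109.10

Bill 1, £1,869: deductible takes £700, £1,169 remains; 10% of £1,169 = £116.90. Traveler owes £816.90 (running OOP £816.90).
Bill 2, £2,171: 10% coinsurance on £2,171 = £217.10. Traveler owes £217.10 (running OOP £1,034).
Bill 3, £11,091: 10% coinsurance on £11,091 = £1,109.10. Traveler owes £1,109.10 (running OOP £2,143.10).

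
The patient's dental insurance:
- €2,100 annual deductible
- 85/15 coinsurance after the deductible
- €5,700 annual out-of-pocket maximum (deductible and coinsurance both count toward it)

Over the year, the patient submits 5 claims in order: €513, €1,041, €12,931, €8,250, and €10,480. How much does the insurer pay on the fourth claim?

€7,012.50

#1 (€513): fully absorbed by the deductible. Patient pays €513; OOP now €513. Insurer: €513 − €513 = €0.
#2 (€1,041): fully absorbed by the deductible. Cost to patient: €1,041. OOP to date €1,554. Plan pays €1,041 − €1,041 = €0.
#3 (€12,931): deductible takes €546, €12,385 remains; patient's 15% is €1,857.75. Patient pays €2,403.75; OOP now €3,957.75. Insurer: €12,931 − €2,403.75 = €10,527.25.
#4 (€8,250): deductible met; 15% of €8,250 = €1,237.50. Patient owes €1,237.50 (running OOP €5,195.25). Plan pays €8,250 − €1,237.50 = €7,012.50.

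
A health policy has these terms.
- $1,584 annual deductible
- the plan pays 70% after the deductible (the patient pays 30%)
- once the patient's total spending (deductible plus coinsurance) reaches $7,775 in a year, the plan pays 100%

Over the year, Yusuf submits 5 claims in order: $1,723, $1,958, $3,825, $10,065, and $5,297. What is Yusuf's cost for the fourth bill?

$3,019.50

Bill 1, $1,723: $1,584 to deductible, leaving $139; 30% of $139 = $41.70. Cost to patient: $1,625.70. OOP to date $1,625.70.
Bill 2, $1,958: deductible met; 30% of $1,958 = $587.40. Patient pays $587.40; OOP now $2,213.10.
Bill 3, $3,825: 30% coinsurance on $3,825 = $1,147.50. Patient pays $1,147.50; OOP now $3,360.60.
Bill 4, $10,065: deductible met; 30% of $10,065 = $3,019.50. Cost to patient: $3,019.50. OOP to date $6,380.10.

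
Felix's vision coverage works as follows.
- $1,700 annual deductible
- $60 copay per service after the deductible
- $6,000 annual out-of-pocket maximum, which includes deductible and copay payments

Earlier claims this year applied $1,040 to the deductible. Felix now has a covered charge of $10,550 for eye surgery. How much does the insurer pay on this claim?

$1,040 of the $1,700 deductible is already met, leaving $660.
After the $660 deductible portion, $10,550 − $660 = $9,890 is subject to the copay.
Copay on this service: $60.
That puts the member's cost at $660 + $60 = $720 before any cap.
Cumulative spending $1,040 + $720 = $1,760 stays under the $6,000 maximum.
Insurer pays the balance: $10,550 − $720 = $9,830.

$9,830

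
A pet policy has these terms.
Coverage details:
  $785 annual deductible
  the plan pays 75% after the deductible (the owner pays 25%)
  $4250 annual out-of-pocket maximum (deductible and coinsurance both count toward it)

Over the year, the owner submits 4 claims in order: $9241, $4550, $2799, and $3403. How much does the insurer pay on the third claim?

$2585.50

Claim 1 — $9241: $785 to deductible, leaving $8456; owner's 25% is $2114. Owner pays $2899; OOP now $2899. Insurer: $9241 − $2899 = $6342.
Claim 2 — $4550: 25% coinsurance on $4550 = $1137.50. Cost to owner: $1137.50. OOP to date $4036.50. Insurer: $4550 − $1137.50 = $3412.50.
Claim 3 — $2799: 25% coinsurance on $2799 = $699.75. Adding that to $4036.50 gives $4736.25, past the $4250 cap; owner pays only $4250 − $4036.50 = $213.50. Insurer: $2799 − $213.50 = $2585.50.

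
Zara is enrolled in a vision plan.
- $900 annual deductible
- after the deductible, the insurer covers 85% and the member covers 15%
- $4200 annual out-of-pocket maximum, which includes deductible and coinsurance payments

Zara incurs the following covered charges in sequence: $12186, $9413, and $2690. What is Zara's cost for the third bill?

$195.15

Claim 1 ($12186): $900 finishes the deductible; $11286 goes to coinsurance; member's 15% is $1692.90. Member owes $2592.90 (running OOP $2592.90).
Claim 2 ($9413): deductible already satisfied, so member's share is 15% × $9413 = $1411.95. Member pays $1411.95; OOP now $4004.85.
Claim 3 ($2690): deductible met; 15% of $2690 = $403.50. Adding that to $4004.85 gives $4408.35, past the $4200 cap; member pays only $4200 − $4004.85 = $195.15.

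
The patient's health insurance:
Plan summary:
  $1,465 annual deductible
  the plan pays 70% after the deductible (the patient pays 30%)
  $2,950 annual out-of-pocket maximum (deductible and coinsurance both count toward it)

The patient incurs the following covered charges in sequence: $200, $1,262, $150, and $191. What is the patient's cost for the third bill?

$47.10

#1 ($200): entire amount goes to the deductible. Cost to patient: $200. OOP to date $200.
#2 ($1,262): all of it applies to the deductible. Patient pays $1,262; OOP now $1,462.
#3 ($150): $3 finishes the deductible; $147 goes to coinsurance; 30% of $147 = $44.10. Cost to patient: $47.10. OOP to date $1,509.10.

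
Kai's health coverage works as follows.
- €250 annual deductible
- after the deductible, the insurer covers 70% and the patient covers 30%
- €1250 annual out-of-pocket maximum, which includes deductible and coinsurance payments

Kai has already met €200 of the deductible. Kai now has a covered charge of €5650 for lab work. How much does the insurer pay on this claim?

Remaining deductible: €250 − €200 = €50.
After the €50 deductible portion, €5650 − €50 = €5600 is subject to coinsurance.
Coinsurance: €5600 × 30% = €1680.
So the patient owes €50 + €1680 = €1730 before any cap.
Year-to-date out-of-pocket would reach €200 + €1730 = €1930, above the €1250 maximum, so the patient pays only €1250 − €200 = €1050.
Insurer pays the balance: €5650 − €1050 = €4600.

€4600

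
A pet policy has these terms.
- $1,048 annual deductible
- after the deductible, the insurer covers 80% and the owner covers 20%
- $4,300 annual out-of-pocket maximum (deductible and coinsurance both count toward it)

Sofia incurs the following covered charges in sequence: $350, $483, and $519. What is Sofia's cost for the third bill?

#1 ($350): entire amount goes to the deductible. Cost to owner: $350. OOP to date $350.
#2 ($483): fully absorbed by the deductible. Cost to owner: $483. OOP to date $833.
#3 ($519): $215 to deductible, leaving $304; coinsurance $304 × 20% = $60.80. Owner pays $275.80; OOP now $1,108.80.

$275.80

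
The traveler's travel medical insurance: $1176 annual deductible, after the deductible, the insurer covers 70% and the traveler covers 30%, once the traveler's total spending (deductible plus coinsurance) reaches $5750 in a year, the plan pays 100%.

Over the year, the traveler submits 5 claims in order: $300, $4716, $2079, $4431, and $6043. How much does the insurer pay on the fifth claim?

$4574

#1 ($300): all of it applies to the deductible. Traveler pays $300; OOP now $300. Insurer: $300 − $300 = $0.
#2 ($4716): $876 finishes the deductible; $3840 goes to coinsurance; traveler's 30% is $1152. Cost to traveler: $2028. OOP to date $2328. Insurer: $4716 − $2028 = $2688.
#3 ($2079): deductible met; 30% of $2079 = $623.70. Traveler pays $623.70; OOP now $2951.70. Insurer: $2079 − $623.70 = $1455.30.
#4 ($4431): 30% coinsurance on $4431 = $1329.30. Traveler pays $1329.30; OOP now $4281. Insurer: $4431 − $1329.30 = $3101.70.
#5 ($6043): deductible met; 30% of $6043 = $1812.90. That would push OOP to $6093.90, over the $5750 cap, so traveler pays $5750 − $4281 = $1469. Plan pays $6043 − $1469 = $4574.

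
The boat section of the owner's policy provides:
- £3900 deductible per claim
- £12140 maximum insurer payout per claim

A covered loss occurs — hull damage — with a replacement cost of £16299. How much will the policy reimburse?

After the deductible, £16299 − £3900 = £12399 remains.
Since £12399 > £12140, the payout is capped at £12140.

£12140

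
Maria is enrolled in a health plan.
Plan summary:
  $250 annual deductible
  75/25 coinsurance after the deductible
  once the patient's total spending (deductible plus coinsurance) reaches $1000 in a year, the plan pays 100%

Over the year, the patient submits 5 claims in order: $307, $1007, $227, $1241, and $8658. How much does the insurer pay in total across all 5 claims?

$10440

#1 ($307): $250 finishes the deductible; $57 goes to coinsurance; patient's 25% is $14.25. Patient owes $264.25 (running OOP $264.25). Insurer: $307 − $264.25 = $42.75.
#2 ($1007): deductible met; 25% of $1007 = $251.75. Cost to patient: $251.75. OOP to date $516. Insurer: $1007 − $251.75 = $755.25.
#3 ($227): 25% coinsurance on $227 = $56.75. Patient pays $56.75; OOP now $572.75. Plan pays $227 − $56.75 = $170.25.
#4 ($1241): deductible already satisfied, so patient's share is 25% × $1241 = $310.25. Patient pays $310.25; OOP now $883. Plan pays $1241 − $310.25 = $930.75.
#5 ($8658): 25% coinsurance on $8658 = $2164.50. OOP would hit $3047.50 > $1000, so the cap limits the patient to $1000 − $883 = $117. Plan pays $8658 − $117 = $8541.
Insurer total = bills − patient's total = $11440 − $1000 = $10440.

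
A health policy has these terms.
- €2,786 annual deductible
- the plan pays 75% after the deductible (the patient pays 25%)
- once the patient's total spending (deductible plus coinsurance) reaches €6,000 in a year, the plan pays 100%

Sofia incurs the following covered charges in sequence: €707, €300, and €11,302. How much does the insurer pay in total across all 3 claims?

Claim 1 — €707: all of it applies to the deductible. Cost to patient: €707. OOP to date €707. Plan pays €707 − €707 = €0.
Claim 2 — €300: entire amount goes to the deductible. Cost to patient: €300. OOP to date €1,007. Plan pays €300 − €300 = €0.
Claim 3 — €11,302: €1,779 finishes the deductible; €9,523 goes to coinsurance; coinsurance €9,523 × 25% = €2,380.75. Cost to patient: €4,159.75. OOP to date €5,166.75. Plan pays €11,302 − €4,159.75 = €7,142.25.
Insurer total: €0 + €0 + €7,142.25 = €7,142.25.

€7,142.25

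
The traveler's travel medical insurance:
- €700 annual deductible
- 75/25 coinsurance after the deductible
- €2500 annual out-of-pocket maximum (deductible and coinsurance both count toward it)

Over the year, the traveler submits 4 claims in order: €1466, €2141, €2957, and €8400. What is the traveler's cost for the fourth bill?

€334

Bill 1, €1466: €700 to deductible, leaving €766; traveler's 25% is €191.50. Traveler pays €891.50; OOP now €891.50.
Bill 2, €2141: deductible already satisfied, so traveler's share is 25% × €2141 = €535.25. Cost to traveler: €535.25. OOP to date €1426.75.
Bill 3, €2957: deductible already satisfied, so traveler's share is 25% × €2957 = €739.25. Traveler owes €739.25 (running OOP €2166).
Bill 4, €8400: deductible met; 25% of €8400 = €2100. Adding that to €2166 gives €4266, past the €2500 cap; traveler pays only €2500 − €2166 = €334.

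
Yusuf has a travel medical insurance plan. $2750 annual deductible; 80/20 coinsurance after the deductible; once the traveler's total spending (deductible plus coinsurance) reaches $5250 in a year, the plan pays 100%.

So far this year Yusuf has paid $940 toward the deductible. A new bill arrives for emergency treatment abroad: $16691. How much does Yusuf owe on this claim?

$4310

$940 of the $2750 deductible is already met, leaving $1810.
After the $1810 deductible portion, $16691 − $1810 = $14881 is subject to coinsurance.
20% of $14881 = $2976.20 falls to the traveler.
That puts the traveler's cost at $1810 + $2976.20 = $4786.20 before any cap.
That would bring total out-of-pocket to $5726.20, past the $5250 cap. The traveler is capped at $5250 − $940 = $4310 on this claim.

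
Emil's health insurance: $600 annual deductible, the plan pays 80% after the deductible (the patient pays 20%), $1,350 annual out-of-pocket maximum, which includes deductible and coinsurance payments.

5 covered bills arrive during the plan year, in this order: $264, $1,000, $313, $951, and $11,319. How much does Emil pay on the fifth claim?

$364.40

#1 ($264): all of it applies to the deductible. Cost to patient: $264. OOP to date $264.
#2 ($1,000): $336 finishes the deductible; $664 goes to coinsurance; patient's 20% is $132.80. Patient owes $468.80 (running OOP $732.80).
#3 ($313): deductible already satisfied, so patient's share is 20% × $313 = $62.60. Patient pays $62.60; OOP now $795.40.
#4 ($951): 20% coinsurance on $951 = $190.20. Patient owes $190.20 (running OOP $985.60).
#5 ($11,319): deductible met; 20% of $11,319 = $2,263.80. That would push OOP to $3,249.40, over the $1,350 cap, so patient pays $1,350 − $985.60 = $364.40.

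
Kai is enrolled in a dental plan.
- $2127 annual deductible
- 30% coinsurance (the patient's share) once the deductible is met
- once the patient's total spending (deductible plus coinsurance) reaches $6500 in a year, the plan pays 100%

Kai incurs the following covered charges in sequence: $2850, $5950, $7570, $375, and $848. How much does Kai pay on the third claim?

$2271

Claim 1 ($2850): $2127 finishes the deductible; $723 goes to coinsurance; coinsurance $723 × 30% = $216.90. Patient owes $2343.90 (running OOP $2343.90).
Claim 2 ($5950): 30% coinsurance on $5950 = $1785. Patient pays $1785; OOP now $4128.90.
Claim 3 ($7570): deductible met; 30% of $7570 = $2271. Patient pays $2271; OOP now $6399.90.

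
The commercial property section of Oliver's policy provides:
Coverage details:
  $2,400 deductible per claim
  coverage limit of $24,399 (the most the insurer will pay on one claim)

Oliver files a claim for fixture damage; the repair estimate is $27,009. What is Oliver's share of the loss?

After the deductible, $27,009 − $2,400 = $24,609 remains.
$24,609 exceeds the $24,399 limit, so the insurer pays the limit: $24,399.
Business's share is the uncovered remainder: $27,009 − $24,399 = $2,610.

$2,610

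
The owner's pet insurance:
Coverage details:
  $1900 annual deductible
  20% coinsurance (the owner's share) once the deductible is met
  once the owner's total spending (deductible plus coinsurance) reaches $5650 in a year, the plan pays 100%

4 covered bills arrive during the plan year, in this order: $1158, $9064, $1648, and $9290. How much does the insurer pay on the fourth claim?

Claim 1 ($1158): all of it applies to the deductible. Owner owes $1158 (running OOP $1158). Plan pays $1158 − $1158 = $0.
Claim 2 ($9064): deductible takes $742, $8322 remains; coinsurance $8322 × 20% = $1664.40. Owner pays $2406.40; OOP now $3564.40. Plan pays $9064 − $2406.40 = $6657.60.
Claim 3 ($1648): deductible already satisfied, so owner's share is 20% × $1648 = $329.60. Owner pays $329.60; OOP now $3894. Insurer: $1648 − $329.60 = $1318.40.
Claim 4 ($9290): 20% coinsurance on $9290 = $1858. That would push OOP to $5752, over the $5650 cap, so owner pays $5650 − $3894 = $1756. Insurer: $9290 − $1756 = $7534.

$7534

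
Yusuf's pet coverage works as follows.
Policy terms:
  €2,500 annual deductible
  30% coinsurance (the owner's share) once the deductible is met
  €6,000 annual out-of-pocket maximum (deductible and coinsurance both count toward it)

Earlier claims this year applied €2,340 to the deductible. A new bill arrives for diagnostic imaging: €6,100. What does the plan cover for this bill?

€4,158

€2,340 of the €2,500 deductible is already met, leaving €160.
After the €160 deductible portion, €6,100 − €160 = €5,940 is subject to coinsurance.
Owner's 30% share of €5,940 is €1,782.
So the owner owes €160 + €1,782 = €1,942 before any cap.
Cumulative spending €2,340 + €1,942 = €4,282 stays under the €6,000 maximum.
The insurer covers the remainder: €6,100 − €1,942 = €4,158.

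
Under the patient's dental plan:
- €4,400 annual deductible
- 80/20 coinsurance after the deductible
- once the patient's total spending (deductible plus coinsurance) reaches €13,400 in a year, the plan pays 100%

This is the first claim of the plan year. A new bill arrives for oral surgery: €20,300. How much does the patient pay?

€7,580

Deductible not yet touched, so the first €4,400 of the bill goes to the deductible.
That leaves €20,300 − €4,400 = €15,900 for coinsurance.
Patient's 20% share of €15,900 is €3,180.
That puts the patient's cost at €4,400 + €3,180 = €7,580 before any cap.
Year-to-date out-of-pocket becomes €0 + €7,580 = €7,580, still under the €13,400 maximum, so no cap applies.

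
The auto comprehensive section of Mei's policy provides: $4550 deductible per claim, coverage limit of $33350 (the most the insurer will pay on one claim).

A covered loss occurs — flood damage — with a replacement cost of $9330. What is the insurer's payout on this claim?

Less the $4550 deductible: $9330 − $4550 = $4780.
$4780 ≤ $33350, so the limit doesn't bind; insurer pays $4780.

$4780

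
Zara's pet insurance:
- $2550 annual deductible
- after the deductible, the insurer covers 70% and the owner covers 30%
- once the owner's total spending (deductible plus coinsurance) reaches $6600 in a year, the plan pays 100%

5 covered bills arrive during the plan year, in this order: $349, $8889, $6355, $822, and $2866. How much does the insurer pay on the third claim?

$4448.50

Bill 1, $349: fully absorbed by the deductible. Owner owes $349 (running OOP $349). Plan pays $349 − $349 = $0.
Bill 2, $8889: deductible takes $2201, $6688 remains; 30% of $6688 = $2006.40. Owner pays $4207.40; OOP now $4556.40. Insurer: $8889 − $4207.40 = $4681.60.
Bill 3, $6355: 30% coinsurance on $6355 = $1906.50. Owner pays $1906.50; OOP now $6462.90. Plan pays $6355 − $1906.50 = $4448.50.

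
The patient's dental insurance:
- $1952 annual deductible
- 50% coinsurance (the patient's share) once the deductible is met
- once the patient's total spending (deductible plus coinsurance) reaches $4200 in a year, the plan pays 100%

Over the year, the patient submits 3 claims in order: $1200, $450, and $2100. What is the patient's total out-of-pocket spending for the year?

#1 ($1200): fully absorbed by the deductible. Cost to patient: $1200. OOP to date $1200.
#2 ($450): entire amount goes to the deductible. Patient pays $450; OOP now $1650.
#3 ($2100): $302 to deductible, leaving $1798; coinsurance $1798 × 50% = $899. Cost to patient: $1201. OOP to date $2851.
Total paid by the patient: $1200 + $450 + $1201 = $2851.

$2851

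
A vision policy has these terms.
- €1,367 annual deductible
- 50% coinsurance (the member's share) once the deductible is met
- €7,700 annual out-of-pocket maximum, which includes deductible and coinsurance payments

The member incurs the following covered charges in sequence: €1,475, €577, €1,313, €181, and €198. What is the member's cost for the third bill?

€656.50

Claim 1 — €1,475: €1,367 to deductible, leaving €108; member's 50% is €54. Member pays €1,421; OOP now €1,421.
Claim 2 — €577: deductible met; 50% of €577 = €288.50. Cost to member: €288.50. OOP to date €1,709.50.
Claim 3 — €1,313: deductible met; 50% of €1,313 = €656.50. Member owes €656.50 (running OOP €2,366).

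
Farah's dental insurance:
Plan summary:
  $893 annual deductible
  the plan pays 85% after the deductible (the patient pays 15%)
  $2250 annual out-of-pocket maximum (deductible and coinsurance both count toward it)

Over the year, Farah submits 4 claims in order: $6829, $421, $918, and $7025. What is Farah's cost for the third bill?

Claim 1 — $6829: $893 to deductible, leaving $5936; 15% of $5936 = $890.40. Cost to patient: $1783.40. OOP to date $1783.40.
Claim 2 — $421: deductible met; 15% of $421 = $63.15. Patient owes $63.15 (running OOP $1846.55).
Claim 3 — $918: deductible met; 15% of $918 = $137.70. Patient pays $137.70; OOP now $1984.25.

$137.70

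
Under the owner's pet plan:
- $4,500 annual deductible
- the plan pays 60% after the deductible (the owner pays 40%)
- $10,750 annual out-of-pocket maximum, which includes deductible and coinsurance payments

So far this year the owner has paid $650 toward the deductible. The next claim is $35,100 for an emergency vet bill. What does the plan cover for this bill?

$25,000

Deductible still to meet: $4,500 − $650 = $3,850.
After the $3,850 deductible portion, $35,100 − $3,850 = $31,250 is subject to coinsurance.
Coinsurance: $31,250 × 40% = $12,500.
So the owner owes $3,850 + $12,500 = $16,350 before any cap.
That would bring total out-of-pocket to $17,000, past the $10,750 cap. The owner is capped at $10,750 − $650 = $10,100 on this claim.
Insurer pays the balance: $35,100 − $10,100 = $25,000.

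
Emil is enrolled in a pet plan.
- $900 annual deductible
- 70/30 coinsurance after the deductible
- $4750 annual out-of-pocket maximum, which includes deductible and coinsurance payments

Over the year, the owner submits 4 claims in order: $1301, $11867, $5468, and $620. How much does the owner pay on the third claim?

$169.60

Claim 1 — $1301: $900 finishes the deductible; $401 goes to coinsurance; owner's 30% is $120.30. Owner owes $1020.30 (running OOP $1020.30).
Claim 2 — $11867: 30% coinsurance on $11867 = $3560.10. Owner pays $3560.10; OOP now $4580.40.
Claim 3 — $5468: deductible already satisfied, so owner's share is 30% × $5468 = $1640.40. That would push OOP to $6220.80, over the $4750 cap, so owner pays $4750 − $4580.40 = $169.60.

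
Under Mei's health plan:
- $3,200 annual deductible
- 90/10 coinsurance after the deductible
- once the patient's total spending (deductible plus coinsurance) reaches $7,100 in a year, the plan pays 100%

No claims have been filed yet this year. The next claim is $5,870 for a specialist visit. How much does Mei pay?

The full $3,200 deductible is still open; $3,200 of this bill applies to it.
That leaves $5,870 − $3,200 = $2,670 for coinsurance.
Coinsurance: $2,670 × 10% = $267.
Patient responsibility before any cap: $3,200 + $267 = $3,467.
Total out-of-pocket so far would be $0 + $3,467 = $3,467, below the $7,100 cap — no reduction.

$3,467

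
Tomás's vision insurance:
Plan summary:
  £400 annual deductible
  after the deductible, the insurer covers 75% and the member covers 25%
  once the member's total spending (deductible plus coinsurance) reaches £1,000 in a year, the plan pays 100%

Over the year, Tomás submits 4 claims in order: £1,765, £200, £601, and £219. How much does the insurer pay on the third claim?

£450.75

#1 (£1,765): £400 to deductible, leaving £1,365; coinsurance £1,365 × 25% = £341.25. Member pays £741.25; OOP now £741.25. Plan pays £1,765 − £741.25 = £1,023.75.
#2 (£200): 25% coinsurance on £200 = £50. Member pays £50; OOP now £791.25. Plan pays £200 − £50 = £150.
#3 (£601): 25% coinsurance on £601 = £150.25. Member pays £150.25; OOP now £941.50. Plan pays £601 − £150.25 = £450.75.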